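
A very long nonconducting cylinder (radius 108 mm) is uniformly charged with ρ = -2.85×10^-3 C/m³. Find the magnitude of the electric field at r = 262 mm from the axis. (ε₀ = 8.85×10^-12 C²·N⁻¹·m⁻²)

|E| = 7.17e6 N/C

Take a coaxial cylindrical Gaussian surface of radius r = 262 mm and length L (r > 108 mm, full cross-section enclosed).
λ_enc = ρ·πR² = (-2.85e-3)π(0.108)² = -1.044e-4 C/m.
By Gauss's law (flux through the curved wall only), E·2πrL = λ_enc L/ε₀.
E = |λ_enc|/(2πε₀r) = (1.044e-4)/(2π·8.85×10^-12·0.262) = 7.17×10^6 N/C.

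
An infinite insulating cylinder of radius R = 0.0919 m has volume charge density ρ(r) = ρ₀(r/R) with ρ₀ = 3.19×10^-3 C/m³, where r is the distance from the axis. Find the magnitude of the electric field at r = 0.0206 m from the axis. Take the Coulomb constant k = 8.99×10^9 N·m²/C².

Take a coaxial cylindrical Gaussian surface of radius r = 0.0206 m and length L (r < R).
Integrating ρ over the cross-section to radius r: λ_enc = (2πρ₀/R) ∫₀^r r'^2 dr' = 2πρ₀ r^3/(3·R) = 6.355e-7 C/m.
Applying ∮E·dA = Q_enc/ε₀ with the end caps contributing no flux:
E = 2k|λ_enc|/r = 2(8.99×10^9)(6.355×10^-7)/(0.0206) = 5.55×10^5 N/C.

E ≈ 5.55×10^5 N/C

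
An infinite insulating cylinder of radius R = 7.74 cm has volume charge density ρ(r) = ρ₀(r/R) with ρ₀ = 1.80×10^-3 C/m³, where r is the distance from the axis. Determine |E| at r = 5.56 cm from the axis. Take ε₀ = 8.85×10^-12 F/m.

Choose a coaxial cylinder of radius r = 5.56 cm (arbitrary length L) as the Gaussian surface (r < R).
Integrating ρ over the cross-section to radius r: λ_enc = (2πρ₀/R) ∫₀^r r'^2 dr' = 2πρ₀ r^3/(3·R) = 8.372×10^-6 C/m.
By Gauss's law (flux through the curved wall only), E·2πrL = λ_enc L/ε₀.
E = |λ_enc|/(2πε₀r) = (8.372×10^-6)/(2π·8.85×10^-12·0.0556) = 2.71×10^6 N/C.

|E| = 2.71×10^6 N/C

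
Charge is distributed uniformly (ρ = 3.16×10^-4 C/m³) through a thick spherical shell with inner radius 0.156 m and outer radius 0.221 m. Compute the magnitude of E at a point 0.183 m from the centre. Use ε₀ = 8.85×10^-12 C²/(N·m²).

|E| ≈ 8.29×10^5 N/C

Symmetry ⇒ E = E(r) r̂. Gaussian sphere of radius r = 0.183 m (within the shell material, 0.156 m < r < 0.221 m).
Enclosed charge is the volume from a to r: Q_enc = (4π/3)ρ(r³ − a³) = 3.087×10^-6 C.
Since E is radial and uniform over the Gaussian sphere, Φ = E·4πr² = Q_enc/ε₀.
E = |Q_enc|/(4πε₀r²) = (3.087×10^-6)/(4π·8.85×10^-12·(0.183)²) = 8.29×10^5 N/C.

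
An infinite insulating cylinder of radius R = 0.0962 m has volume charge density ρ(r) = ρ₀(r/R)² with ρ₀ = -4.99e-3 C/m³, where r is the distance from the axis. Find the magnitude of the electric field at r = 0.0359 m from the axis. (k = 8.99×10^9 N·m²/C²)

E ≈ 7.05e5 N/C

Coaxial Gaussian cylinder, radius r = 0.0359 m, length L (r < R).
Integrating ρ over the cross-section to radius r: λ_enc = (2πρ₀/R²) ∫₀^r r'^3 dr' = 2πρ₀ r^4/(4·R²) = -1.407×10^-6 C/m.
Gauss's law: E·2πrL = λ_enc L/ε₀.
E = 2k|λ_enc|/r = 2(8.99×10^9)(1.407e-6)/(0.0359) = 7.05×10^5 N/C.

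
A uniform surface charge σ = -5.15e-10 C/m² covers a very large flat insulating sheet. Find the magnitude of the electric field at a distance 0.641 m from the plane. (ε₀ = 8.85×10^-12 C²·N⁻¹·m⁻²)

By planar symmetry E is perpendicular to the sheet and uniform; use a Gaussian pillbox with flat faces of area A on each side of the sheet.
Flux Φ = 2EA and Q_enc = σA, so 2EA = σA/ε₀ ⇒ E = |σ|/(2ε₀), independent of distance.
E = |σ|/(2ε₀) = (5.15×10^-10)/(2·8.85×10^-12) = 29.1 N/C.

|E| = 29.1 N/C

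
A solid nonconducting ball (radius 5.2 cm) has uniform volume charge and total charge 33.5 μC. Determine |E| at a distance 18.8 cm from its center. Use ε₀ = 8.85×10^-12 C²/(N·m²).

By spherical symmetry E is radial; choose a Gaussian sphere of radius r = 18.8 cm (r > R, so the entire charge is enclosed).
Q_enc = 33.5 μC = 3.35×10^-5 C.
Since E is radial and uniform over the Gaussian sphere, Φ = E·4πr² = Q_enc/ε₀.
E = |Q_enc|/(4πε₀r²) = (3.35×10^-5)/(4π·8.85×10^-12·(0.188)²) = 8.52×10^6 N/C.

|E| ≈ 8.52×10^6 N/C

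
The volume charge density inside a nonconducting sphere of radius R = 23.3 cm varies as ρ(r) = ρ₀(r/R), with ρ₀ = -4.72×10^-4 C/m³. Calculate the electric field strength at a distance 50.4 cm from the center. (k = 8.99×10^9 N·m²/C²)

6.64×10^5 N/C

Take a concentric spherical Gaussian surface of radius r = 50.4 cm (r > R, all charge enclosed).
Q_enc = 4π ∫₀^R ρ₀(r'/R)^1 r'² dr' = 4πρ₀R³/4 = -1.876×10^-5 C.
By Gauss's law, ∮E·dA = E·4πr² = Q_enc/ε₀.
E = k|Q_enc|/r² = (8.99×10^9)(1.876e-5)/(0.504)² = 6.64e5 N/C.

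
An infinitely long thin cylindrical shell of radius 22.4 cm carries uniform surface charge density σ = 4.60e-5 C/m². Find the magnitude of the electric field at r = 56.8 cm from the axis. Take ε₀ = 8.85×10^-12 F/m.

Take a coaxial cylindrical Gaussian surface of radius r = 56.8 cm and length L (r > 22.4 cm).
The whole shell is enclosed: λ_enc = σ·2πR = (4.60×10^-5)·2π·(0.224) = 6.474e-5 C/m.
Since E is radial and uniform over the curved surface, Φ = E·2πrL = Q_enc/ε₀ = λ_enc L/ε₀.
E = |λ_enc|/(2πε₀r) = (6.474×10^-5)/(2π·8.85×10^-12·0.568) = 2.05e6 N/C.

E ≈ 2.05e6 V/m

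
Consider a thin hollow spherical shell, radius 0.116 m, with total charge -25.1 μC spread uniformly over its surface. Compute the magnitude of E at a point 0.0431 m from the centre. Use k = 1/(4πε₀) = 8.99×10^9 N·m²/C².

E = 0

Use a concentric Gaussian sphere at r = 0.0431 m (inside the shell, r < 0.116 m).
No charge lies within this surface, so Q_enc = 0 and Gauss's law gives E·4πr² = 0 ⇒ E = 0.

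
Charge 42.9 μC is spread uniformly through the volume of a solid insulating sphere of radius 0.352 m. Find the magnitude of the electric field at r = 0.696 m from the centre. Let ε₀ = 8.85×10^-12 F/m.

7.96×10^5 N/C

By spherical symmetry E is radial; choose a Gaussian sphere of radius r = 0.696 m (r > R, so the entire charge is enclosed).
Q_enc = 42.9 μC = 4.29×10^-5 C.
Applying ∮E·dA = Q_enc/ε₀ with Φ = E(4πr²):
E = |Q_enc|/(4πε₀r²) = (4.29×10^-5)/(4π·8.85×10^-12·(0.696)²) = 7.96×10^5 N/C.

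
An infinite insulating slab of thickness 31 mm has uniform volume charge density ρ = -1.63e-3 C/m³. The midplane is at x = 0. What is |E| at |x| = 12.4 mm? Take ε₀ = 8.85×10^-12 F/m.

|E| = 2.28×10^6 N/C

By symmetry E is perpendicular to the slab. A Gaussian pillbox from −12.4 mm to +12.4 mm (face area A) lies entirely within the slab.
Q_enc = ρ·(2x)·A and flux = 2EA, so 2EA = 2ρxA/ε₀ ⇒ E = |ρ|x/ε₀.
E = (1.63×10^-3)(0.0124)/(8.85×10^-12) = 2.28e6 N/C.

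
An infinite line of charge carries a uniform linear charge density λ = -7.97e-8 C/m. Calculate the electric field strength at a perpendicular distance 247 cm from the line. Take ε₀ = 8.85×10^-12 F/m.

|E| = 580 N/C

Coaxial Gaussian cylinder, radius r = 247 cm, length L.
Q_enc = λL, so λ_enc = -7.97×10^-8 C/m.
Applying ∮E·dA = Q_enc/ε₀ with the end caps contributing no flux:
E = |λ_enc|/(2πε₀r) = (7.97×10^-8)/(2π·8.85×10^-12·2.47) = 580 N/C.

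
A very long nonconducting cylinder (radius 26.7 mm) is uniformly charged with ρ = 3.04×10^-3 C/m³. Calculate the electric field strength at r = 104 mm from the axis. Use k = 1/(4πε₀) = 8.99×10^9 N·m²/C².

|E| = 1.18×10^6 N/C

Take a coaxial cylindrical Gaussian surface of radius r = 104 mm and length L (r > 26.7 mm, full cross-section enclosed).
λ_enc = ρ·πR² = (3.04e-3)π(0.0267)² = 6.808×10^-6 C/m.
Gauss's law: E·2πrL = λ_enc L/ε₀.
E = 2k|λ_enc|/r = 2(8.99×10^9)(6.808e-6)/(0.104) = 1.18×10^6 N/C.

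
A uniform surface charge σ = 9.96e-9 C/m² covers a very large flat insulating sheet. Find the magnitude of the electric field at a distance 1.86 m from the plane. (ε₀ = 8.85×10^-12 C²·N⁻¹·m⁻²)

Choose a cylindrical pillbox piercing the sheet, end faces (area A) parallel to it.
Only the two end caps contribute flux: Φ = 2EA. With Q_enc = σA, Gauss's law gives E = |σ|/(2ε₀).
E = |σ|/(2ε₀) = (9.96×10^-9)/(2·8.85×10^-12) = 563 N/C.

|E| ≈ 563 V/m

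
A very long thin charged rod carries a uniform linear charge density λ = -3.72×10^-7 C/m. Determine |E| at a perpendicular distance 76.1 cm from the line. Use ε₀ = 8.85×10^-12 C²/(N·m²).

|E| ≈ 8.79×10^3 V/m

Coaxial Gaussian cylinder, radius r = 76.1 cm, length L.
Q_enc = λL, so λ_enc = -3.72×10^-7 C/m.
Gauss's law: E·2πrL = λ_enc L/ε₀.
E = |λ_enc|/(2πε₀r) = (3.72×10^-7)/(2π·8.85×10^-12·0.761) = 8.79×10^3 N/C.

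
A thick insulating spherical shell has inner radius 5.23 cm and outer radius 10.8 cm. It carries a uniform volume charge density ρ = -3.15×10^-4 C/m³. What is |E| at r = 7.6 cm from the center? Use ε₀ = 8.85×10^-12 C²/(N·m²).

Take a concentric spherical Gaussian surface of radius r = 7.6 cm (within the shell material, 5.23 cm < r < 10.8 cm).
Enclosed charge is the volume from a to r: Q_enc = (4π/3)ρ(r³ − a³) = -3.905×10^-7 C.
Applying ∮E·dA = Q_enc/ε₀ with Φ = E(4πr²):
E = |Q_enc|/(4πε₀r²) = (3.905e-7)/(4π·8.85×10^-12·(0.076)²) = 6.08e5 N/C.

6.08×10^5 V/m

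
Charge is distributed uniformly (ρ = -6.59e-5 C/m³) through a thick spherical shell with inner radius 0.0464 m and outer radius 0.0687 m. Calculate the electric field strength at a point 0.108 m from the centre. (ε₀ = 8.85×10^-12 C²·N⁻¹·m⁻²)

E ≈ 4.77×10^4 V/m

Symmetry ⇒ E = E(r) r̂. Gaussian sphere of radius r = 0.108 m (r > 0.0687 m, enclosing the whole shell).
Q_enc = ρ·(4π/3)(b³ − a³) = (-6.59e-5)·(4π/3)·((0.0687)³ − (0.0464)³) = -6.193×10^-8 C.
Applying ∮E·dA = Q_enc/ε₀ with Φ = E(4πr²):
E = |Q_enc|/(4πε₀r²) = (6.193e-8)/(4π·8.85×10^-12·(0.108)²) = 4.77×10^4 N/C.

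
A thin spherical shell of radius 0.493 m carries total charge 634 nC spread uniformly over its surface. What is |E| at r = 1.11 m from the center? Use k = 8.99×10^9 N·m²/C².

Use a concentric Gaussian sphere at r = 1.11 m (r > 0.493 m).
The entire shell is enclosed: Q_enc = 6.34×10^-7 C.
By Gauss's law, ∮E·dA = E·4πr² = Q_enc/ε₀.
E = k|Q_enc|/r² = (8.99×10^9)(6.34×10^-7)/(1.11)² = 4.63e3 N/C.

|E| ≈ 4.63×10^3 V/m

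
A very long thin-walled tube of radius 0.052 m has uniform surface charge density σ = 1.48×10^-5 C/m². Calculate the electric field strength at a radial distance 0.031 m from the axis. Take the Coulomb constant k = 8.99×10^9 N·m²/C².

E = 0

By cylindrical symmetry E is radial; use a coaxial Gaussian cylinder of radius 0.031 m and length L (r < 0.052 m, inside the shell).
All the surface charge lies outside this cylinder: Q_enc = 0, hence E = 0.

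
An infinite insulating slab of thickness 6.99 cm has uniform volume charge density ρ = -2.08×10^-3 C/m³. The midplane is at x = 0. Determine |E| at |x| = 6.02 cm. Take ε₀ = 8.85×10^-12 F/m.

8.21×10^6 N/C

The point |x| = 6.02 cm lies outside the slab (half-thickness 0.03495 m). A symmetric pillbox spanning the full slab encloses Q_enc = ρ·d·A.
Flux = 2EA ⇒ E = |ρ|d/(2ε₀), independent of distance outside.
E = (2.08e-3)(0.0699)/(2·8.85×10^-12) = 8.21×10^6 N/C.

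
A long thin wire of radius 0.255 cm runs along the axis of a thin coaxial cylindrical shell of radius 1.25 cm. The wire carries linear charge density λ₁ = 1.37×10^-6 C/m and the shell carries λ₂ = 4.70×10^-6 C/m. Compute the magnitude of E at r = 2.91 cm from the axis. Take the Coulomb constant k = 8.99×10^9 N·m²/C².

3.75e6 V/m

Choose a coaxial cylinder of radius r = 2.91 cm (arbitrary length L) as the Gaussian surface (r > 1.25 cm, enclosing both).
λ_enc = λ₁ + λ₂ = (1.37×10^-6) + (4.70×10^-6) = 6.07×10^-6 C/m.
By Gauss's law (flux through the curved wall only), E·2πrL = λ_enc L/ε₀.
E = 2k|λ_enc|/r = 2(8.99×10^9)(6.07×10^-6)/(0.0291) = 3.75e6 N/C.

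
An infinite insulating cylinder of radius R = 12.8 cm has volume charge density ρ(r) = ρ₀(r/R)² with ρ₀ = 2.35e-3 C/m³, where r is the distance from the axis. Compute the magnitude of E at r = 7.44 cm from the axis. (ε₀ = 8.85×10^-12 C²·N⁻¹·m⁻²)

E = 1.67×10^6 V/m

By cylindrical symmetry E is radial; use a coaxial Gaussian cylinder of radius 7.44 cm and length L (r < R).
λ_enc = ∫₀^r ρ(r')·2πr' dr' = (2πρ₀/R²)·r^4/4 = 6.903e-6 C/m.
Gauss's law: E·2πrL = λ_enc L/ε₀.
E = |λ_enc|/(2πε₀r) = (6.903×10^-6)/(2π·8.85×10^-12·0.0744) = 1.67e6 N/C.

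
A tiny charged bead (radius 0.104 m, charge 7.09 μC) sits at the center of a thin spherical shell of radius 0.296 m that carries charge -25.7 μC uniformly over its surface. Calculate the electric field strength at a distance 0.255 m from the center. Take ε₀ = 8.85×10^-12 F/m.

E = 9.80×10^5 V/m

By spherical symmetry E is radial; choose a Gaussian sphere of radius r = 0.255 m (between the bodies, 0.104 m < r < 0.296 m).
Only the inner charge is enclosed; the outer shell contributes nothing inside itself. Q_enc = 7.09 μC = 7.09×10^-6 C.
Applying ∮E·dA = Q_enc/ε₀ with Φ = E(4πr²):
E = |Q_enc|/(4πε₀r²) = (7.09×10^-6)/(4π·8.85×10^-12·(0.255)²) = 9.80×10^5 N/C.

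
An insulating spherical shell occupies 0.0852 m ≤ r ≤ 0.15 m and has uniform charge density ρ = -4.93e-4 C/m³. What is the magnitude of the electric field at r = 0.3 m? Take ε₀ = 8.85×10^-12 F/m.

Take a concentric spherical Gaussian surface of radius r = 0.3 m (r > 0.15 m, enclosing the whole shell).
Q_enc = ρ·(4π/3)(b³ − a³) = (-4.93×10^-4)·(4π/3)·((0.15)³ − (0.0852)³) = -5.692×10^-6 C.
Applying ∮E·dA = Q_enc/ε₀ with Φ = E(4πr²):
E = |Q_enc|/(4πε₀r²) = (5.692×10^-6)/(4π·8.85×10^-12·(0.3)²) = 5.69×10^5 N/C.

|E| ≈ 5.69×10^5 N/C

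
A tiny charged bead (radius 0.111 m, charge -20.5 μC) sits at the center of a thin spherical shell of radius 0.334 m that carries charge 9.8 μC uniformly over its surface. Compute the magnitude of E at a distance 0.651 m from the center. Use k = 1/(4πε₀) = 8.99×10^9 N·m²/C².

By spherical symmetry E is radial; choose a Gaussian sphere of radius r = 0.651 m (r > 0.334 m, enclosing both).
Q_enc = (-20.5 μC) + (9.8 μC) = -1.07×10^-5 C.
By Gauss's law, ∮E·dA = E·4πr² = Q_enc/ε₀.
E = k|Q_enc|/r² = (8.99×10^9)(1.07×10^-5)/(0.651)² = 2.27e5 N/C.

2.27e5 V/m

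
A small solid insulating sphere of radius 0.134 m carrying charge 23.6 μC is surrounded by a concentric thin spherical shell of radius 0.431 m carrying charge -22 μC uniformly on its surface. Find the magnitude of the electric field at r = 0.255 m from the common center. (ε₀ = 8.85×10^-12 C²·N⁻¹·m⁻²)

Symmetry ⇒ E = E(r) r̂. Gaussian sphere of radius r = 0.255 m (between the bodies, 0.134 m < r < 0.431 m).
Only the inner charge is enclosed; the outer shell contributes nothing inside itself. Q_enc = 23.6 μC = 2.36e-5 C.
Applying ∮E·dA = Q_enc/ε₀ with Φ = E(4πr²):
E = |Q_enc|/(4πε₀r²) = (2.36×10^-5)/(4π·8.85×10^-12·(0.255)²) = 3.26×10^6 N/C.

3.26×10^6 N/C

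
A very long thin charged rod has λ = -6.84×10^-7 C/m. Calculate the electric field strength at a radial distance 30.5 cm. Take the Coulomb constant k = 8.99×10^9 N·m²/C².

Take a coaxial cylindrical Gaussian surface of radius r = 30.5 cm and length L.
Q_enc = λL, so λ_enc = -6.84×10^-7 C/m.
By Gauss's law (flux through the curved wall only), E·2πrL = λ_enc L/ε₀.
E = 2k|λ_enc|/r = 2(8.99×10^9)(6.84×10^-7)/(0.305) = 4.03×10^4 N/C.

|E| ≈ 4.03×10^4 V/m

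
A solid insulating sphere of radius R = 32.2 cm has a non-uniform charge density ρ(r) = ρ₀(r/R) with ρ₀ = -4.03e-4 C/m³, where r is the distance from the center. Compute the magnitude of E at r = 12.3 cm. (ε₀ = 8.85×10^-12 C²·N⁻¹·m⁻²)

5.35e5 V/m

By spherical symmetry E is radial; choose a Gaussian sphere of radius r = 12.3 cm (r < R).
Q_enc = ∫₀^r ρ(r')·4πr'² dr' = (4πρ₀/R) ∫₀^r r'^3 dr' = 4πρ₀ r^4/(4·R) = -9.00e-7 C.
Since E is radial and uniform over the Gaussian sphere, Φ = E·4πr² = Q_enc/ε₀.
E = |Q_enc|/(4πε₀r²) = (9.00×10^-7)/(4π·8.85×10^-12·(0.123)²) = 5.35×10^5 N/C.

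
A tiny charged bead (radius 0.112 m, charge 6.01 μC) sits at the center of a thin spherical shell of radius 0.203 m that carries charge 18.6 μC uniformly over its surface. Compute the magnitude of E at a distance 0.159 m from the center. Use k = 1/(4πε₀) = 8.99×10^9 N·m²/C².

Take a concentric spherical Gaussian surface of radius r = 0.159 m (between the bodies, 0.112 m < r < 0.203 m).
The shell at 0.203 m lies outside the Gaussian surface, so Q_enc = 6.01 μC = 6.01×10^-6 C.
Applying ∮E·dA = Q_enc/ε₀ with Φ = E(4πr²):
E = k|Q_enc|/r² = (8.99×10^9)(6.01×10^-6)/(0.159)² = 2.14×10^6 N/C.

|E| ≈ 2.14×10^6 V/m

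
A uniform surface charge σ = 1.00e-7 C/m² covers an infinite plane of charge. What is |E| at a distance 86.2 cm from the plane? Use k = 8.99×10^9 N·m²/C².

Choose a cylindrical pillbox piercing the sheet, end faces (area A) parallel to it.
Flux Φ = 2EA and Q_enc = σA, so 2EA = σA/ε₀ ⇒ E = |σ|/(2ε₀), independent of distance.
E = 2πk|σ| = 2π(8.99×10^9)(1.00×10^-7) = 5.65e3 N/C.

|E| ≈ 5.65e3 N/C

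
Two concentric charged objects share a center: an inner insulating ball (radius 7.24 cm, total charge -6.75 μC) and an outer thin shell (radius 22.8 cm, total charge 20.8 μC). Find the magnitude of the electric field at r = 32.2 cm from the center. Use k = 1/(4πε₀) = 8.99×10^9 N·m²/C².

Use a concentric Gaussian sphere at r = 32.2 cm (r > 22.8 cm, enclosing both).
Q_enc = (-6.75 μC) + (20.8 μC) = 1.405×10^-5 C.
Applying ∮E·dA = Q_enc/ε₀ with Φ = E(4πr²):
E = k|Q_enc|/r² = (8.99×10^9)(1.405×10^-5)/(0.322)² = 1.22e6 N/C.

E ≈ 1.22×10^6 N/C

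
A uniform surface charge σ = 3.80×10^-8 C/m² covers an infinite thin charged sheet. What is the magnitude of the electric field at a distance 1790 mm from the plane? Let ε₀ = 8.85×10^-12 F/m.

Choose a cylindrical pillbox piercing the sheet, end faces (area A) parallel to it.
Flux Φ = 2EA and Q_enc = σA, so 2EA = σA/ε₀ ⇒ E = |σ|/(2ε₀), independent of distance.
E = |σ|/(2ε₀) = (3.80×10^-8)/(2·8.85×10^-12) = 2.15×10^3 N/C.

|E| = 2.15×10^3 V/m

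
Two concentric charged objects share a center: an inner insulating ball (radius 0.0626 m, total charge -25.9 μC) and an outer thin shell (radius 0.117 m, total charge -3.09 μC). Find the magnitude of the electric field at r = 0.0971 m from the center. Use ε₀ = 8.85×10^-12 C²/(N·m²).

E = 2.47e7 N/C

Use a concentric Gaussian sphere at r = 0.0971 m (between the bodies, 0.0626 m < r < 0.117 m).
The shell at 0.117 m lies outside the Gaussian surface, so Q_enc = -25.9 μC = -2.59×10^-5 C.
By Gauss's law, ∮E·dA = E·4πr² = Q_enc/ε₀.
E = |Q_enc|/(4πε₀r²) = (2.59×10^-5)/(4π·8.85×10^-12·(0.0971)²) = 2.47×10^7 N/C.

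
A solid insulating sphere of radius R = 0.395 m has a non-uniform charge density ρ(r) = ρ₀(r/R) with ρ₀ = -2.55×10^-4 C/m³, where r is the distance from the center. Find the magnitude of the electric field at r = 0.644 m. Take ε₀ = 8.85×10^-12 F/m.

Symmetry ⇒ E = E(r) r̂. Gaussian sphere of radius r = 0.644 m (r > R, all charge enclosed).
Q_enc = 4π ∫₀^R ρ₀(r'/R)^1 r'² dr' = 4πρ₀R³/4 = -4.937×10^-5 C.
Gauss's law: E·4πr² = Q_enc/ε₀.
E = |Q_enc|/(4πε₀r²) = (4.937×10^-5)/(4π·8.85×10^-12·(0.644)²) = 1.07×10^6 N/C.

E = 1.07×10^6 N/C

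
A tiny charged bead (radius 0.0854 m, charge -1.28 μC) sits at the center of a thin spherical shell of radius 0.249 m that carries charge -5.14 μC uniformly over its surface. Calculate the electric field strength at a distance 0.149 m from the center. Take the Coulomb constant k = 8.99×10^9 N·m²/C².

E = 5.18×10^5 N/C

Symmetry ⇒ E = E(r) r̂. Gaussian sphere of radius r = 0.149 m (between the bodies, 0.0854 m < r < 0.249 m).
Only the inner charge is enclosed; the outer shell contributes nothing inside itself. Q_enc = -1.28 μC = -1.28×10^-6 C.
By Gauss's law, ∮E·dA = E·4πr² = Q_enc/ε₀.
E = k|Q_enc|/r² = (8.99×10^9)(1.28e-6)/(0.149)² = 5.18×10^5 N/C.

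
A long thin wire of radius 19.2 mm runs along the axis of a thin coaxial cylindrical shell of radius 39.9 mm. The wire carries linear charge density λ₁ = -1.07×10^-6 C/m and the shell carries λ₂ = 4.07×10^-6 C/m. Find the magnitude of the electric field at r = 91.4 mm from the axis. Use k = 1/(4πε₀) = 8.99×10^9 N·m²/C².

Take a coaxial cylindrical Gaussian surface of radius r = 91.4 mm and length L (r > 39.9 mm, enclosing both).
λ_enc = λ₁ + λ₂ = (-1.07×10^-6) + (4.07×10^-6) = 3.00e-6 C/m.
Since E is radial and uniform over the curved surface, Φ = E·2πrL = Q_enc/ε₀ = λ_enc L/ε₀.
E = 2k|λ_enc|/r = 2(8.99×10^9)(3.00×10^-6)/(0.0914) = 5.90×10^5 N/C.

E = 5.90×10^5 V/m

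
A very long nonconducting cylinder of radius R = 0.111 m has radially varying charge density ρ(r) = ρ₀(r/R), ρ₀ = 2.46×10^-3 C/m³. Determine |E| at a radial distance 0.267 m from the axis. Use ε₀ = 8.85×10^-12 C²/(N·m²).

|E| = 4.28e6 V/m

By cylindrical symmetry E is radial; use a coaxial Gaussian cylinder of radius 0.267 m and length L (r > R, full charge per length enclosed).
λ_enc = 2π ∫₀^R ρ₀(r'/R)^1 r' dr' = 2πρ₀R²/3 = 6.348×10^-5 C/m.
Applying ∮E·dA = Q_enc/ε₀ with the end caps contributing no flux:
E = |λ_enc|/(2πε₀r) = (6.348e-5)/(2π·8.85×10^-12·0.267) = 4.28e6 N/C.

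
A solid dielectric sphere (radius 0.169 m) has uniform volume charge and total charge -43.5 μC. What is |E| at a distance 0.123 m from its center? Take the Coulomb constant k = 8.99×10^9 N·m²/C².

9.97e6 N/C

By spherical symmetry E is radial; choose a Gaussian sphere of radius r = 0.123 m (r < R).
For a uniform sphere the enclosed fraction is (r/R)³, so Q_enc = (-43.5 μC)(0.123/0.169)³ = -1.677×10^-5 C.
By Gauss's law, ∮E·dA = E·4πr² = Q_enc/ε₀.
E = k|Q_enc|/r² = (8.99×10^9)(1.677×10^-5)/(0.123)² = 9.97e6 N/C.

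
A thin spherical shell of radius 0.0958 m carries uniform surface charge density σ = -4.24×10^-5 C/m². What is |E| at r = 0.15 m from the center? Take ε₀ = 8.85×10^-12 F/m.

Take a concentric spherical Gaussian surface of radius r = 0.15 m (r > 0.0958 m).
The entire shell is enclosed: Q_enc = σ·4πR² = (-4.24×10^-5)·4π·(0.0958)² = -4.89×10^-6 C.
Applying ∮E·dA = Q_enc/ε₀ with Φ = E(4πr²):
E = |Q_enc|/(4πε₀r²) = (4.89e-6)/(4π·8.85×10^-12·(0.15)²) = 1.95×10^6 N/C.

|E| ≈ 1.95×10^6 N/C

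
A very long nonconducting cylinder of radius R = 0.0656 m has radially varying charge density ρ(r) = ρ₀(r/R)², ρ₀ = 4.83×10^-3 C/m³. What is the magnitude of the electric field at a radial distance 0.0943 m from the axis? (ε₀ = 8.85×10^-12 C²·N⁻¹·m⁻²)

E = 6.23e6 N/C

Coaxial Gaussian cylinder, radius r = 0.0943 m, length L (r > R, full charge per length enclosed).
λ_enc = 2π ∫₀^R ρ₀(r'/R)^2 r' dr' = 2πρ₀R²/4 = 3.265×10^-5 C/m.
By Gauss's law (flux through the curved wall only), E·2πrL = λ_enc L/ε₀.
E = |λ_enc|/(2πε₀r) = (3.265e-5)/(2π·8.85×10^-12·0.0943) = 6.23e6 N/C.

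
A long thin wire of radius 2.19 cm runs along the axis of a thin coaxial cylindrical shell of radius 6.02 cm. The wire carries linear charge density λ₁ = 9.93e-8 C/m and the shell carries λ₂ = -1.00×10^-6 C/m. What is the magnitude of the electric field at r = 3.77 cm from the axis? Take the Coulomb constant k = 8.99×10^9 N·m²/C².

By cylindrical symmetry E is radial; use a coaxial Gaussian cylinder of radius 3.77 cm and length L (between the conductors, 2.19 cm < r < 6.02 cm).
Only the inner wire is enclosed; the outer shell contributes nothing inside itself. λ_enc = λ₁ = 9.93e-8 C/m.
By Gauss's law (flux through the curved wall only), E·2πrL = λ_enc L/ε₀.
E = 2k|λ_enc|/r = 2(8.99×10^9)(9.93×10^-8)/(0.0377) = 4.74×10^4 N/C.

4.74e4 V/m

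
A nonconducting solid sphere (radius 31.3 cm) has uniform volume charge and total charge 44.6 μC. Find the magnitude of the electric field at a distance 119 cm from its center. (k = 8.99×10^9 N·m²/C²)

Use a concentric Gaussian sphere at r = 119 cm (r > R, so the entire charge is enclosed).
Q_enc = 44.6 μC = 4.46×10^-5 C.
Applying ∮E·dA = Q_enc/ε₀ with Φ = E(4πr²):
E = k|Q_enc|/r² = (8.99×10^9)(4.46e-5)/(1.19)² = 2.83e5 N/C.

E = 2.83×10^5 N/C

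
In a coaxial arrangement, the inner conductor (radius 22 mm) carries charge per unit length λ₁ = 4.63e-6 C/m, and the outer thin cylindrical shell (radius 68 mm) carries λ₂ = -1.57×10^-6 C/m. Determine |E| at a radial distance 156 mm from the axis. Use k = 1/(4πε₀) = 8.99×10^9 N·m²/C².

E = 3.53e5 V/m

Choose a coaxial cylinder of radius r = 156 mm (arbitrary length L) as the Gaussian surface (r > 68 mm, enclosing both).
λ_enc = λ₁ + λ₂ = (4.63×10^-6) + (-1.57×10^-6) = 3.06×10^-6 C/m.
Applying ∮E·dA = Q_enc/ε₀ with the end caps contributing no flux:
E = 2k|λ_enc|/r = 2(8.99×10^9)(3.06×10^-6)/(0.156) = 3.53e5 N/C.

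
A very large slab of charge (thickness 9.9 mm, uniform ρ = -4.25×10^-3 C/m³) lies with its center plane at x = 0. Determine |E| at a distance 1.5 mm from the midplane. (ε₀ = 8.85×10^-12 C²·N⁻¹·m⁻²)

|E| ≈ 7.20e5 V/m

By symmetry E is perpendicular to the slab. A Gaussian pillbox from −1.5 mm to +1.5 mm (face area A) lies entirely within the slab.
Q_enc = ρ·(2x)·A and flux = 2EA, so 2EA = 2ρxA/ε₀ ⇒ E = |ρ|x/ε₀.
E = (4.25×10^-3)(0.0015)/(8.85×10^-12) = 7.20e5 N/C.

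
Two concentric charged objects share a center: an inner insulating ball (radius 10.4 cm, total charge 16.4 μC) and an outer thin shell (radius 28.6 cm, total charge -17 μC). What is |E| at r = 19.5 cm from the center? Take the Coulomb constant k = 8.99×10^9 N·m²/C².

|E| = 3.88e6 N/C

By spherical symmetry E is radial; choose a Gaussian sphere of radius r = 19.5 cm (between the bodies, 10.4 cm < r < 28.6 cm).
Only the inner charge is enclosed; the outer shell contributes nothing inside itself. Q_enc = 16.4 μC = 1.64×10^-5 C.
Since E is radial and uniform over the Gaussian sphere, Φ = E·4πr² = Q_enc/ε₀.
E = k|Q_enc|/r² = (8.99×10^9)(1.64e-5)/(0.195)² = 3.88×10^6 N/C.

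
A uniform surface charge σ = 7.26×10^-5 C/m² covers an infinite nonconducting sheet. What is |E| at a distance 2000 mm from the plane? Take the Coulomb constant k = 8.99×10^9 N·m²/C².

The symmetry is planar: E is normal to the sheet and the same magnitude on both sides. Take a pillbox straddling the sheet with end-cap area A.
Only the two end caps contribute flux: Φ = 2EA. With Q_enc = σA, Gauss's law gives E = |σ|/(2ε₀).
E = 2πk|σ| = 2π(8.99×10^9)(7.26e-5) = 4.10×10^6 N/C.

E = 4.10×10^6 N/C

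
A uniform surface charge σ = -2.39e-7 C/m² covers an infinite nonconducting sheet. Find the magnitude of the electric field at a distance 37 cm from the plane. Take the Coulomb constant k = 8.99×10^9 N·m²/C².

|E| = 1.35×10^4 N/C

By planar symmetry E is perpendicular to the sheet and uniform; use a Gaussian pillbox with flat faces of area A on each side of the sheet.
Flux Φ = 2EA and Q_enc = σA, so 2EA = σA/ε₀ ⇒ E = |σ|/(2ε₀), independent of distance.
E = 2πk|σ| = 2π(8.99×10^9)(2.39e-7) = 1.35×10^4 N/C.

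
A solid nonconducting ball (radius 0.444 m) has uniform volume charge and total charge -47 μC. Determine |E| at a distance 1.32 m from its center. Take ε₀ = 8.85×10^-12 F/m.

2.43e5 N/C

Symmetry ⇒ E = E(r) r̂. Gaussian sphere of radius r = 1.32 m (r > R, so the entire charge is enclosed).
Q_enc = -47 μC = -4.70×10^-5 C.
By Gauss's law, ∮E·dA = E·4πr² = Q_enc/ε₀.
E = |Q_enc|/(4πε₀r²) = (4.70e-5)/(4π·8.85×10^-12·(1.32)²) = 2.43×10^5 N/C.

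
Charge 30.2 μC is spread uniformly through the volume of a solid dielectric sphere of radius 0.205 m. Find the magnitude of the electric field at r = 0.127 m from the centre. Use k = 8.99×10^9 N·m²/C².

E ≈ 4.00e6 V/m

Use a concentric Gaussian sphere at r = 0.127 m (r < R).
For a uniform sphere the enclosed fraction is (r/R)³, so Q_enc = (30.2 μC)(0.127/0.205)³ = 7.181×10^-6 C.
Since E is radial and uniform over the Gaussian sphere, Φ = E·4πr² = Q_enc/ε₀.
E = k|Q_enc|/r² = (8.99×10^9)(7.181e-6)/(0.127)² = 4.00×10^6 N/C.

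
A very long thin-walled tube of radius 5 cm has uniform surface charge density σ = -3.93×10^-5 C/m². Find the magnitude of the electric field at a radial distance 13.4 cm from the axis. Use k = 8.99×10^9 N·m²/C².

Take a coaxial cylindrical Gaussian surface of radius r = 13.4 cm and length L (r > 5 cm).
The whole shell is enclosed: λ_enc = σ·2πR = (-3.93e-5)·2π·(0.05) = -1.235e-5 C/m.
Applying ∮E·dA = Q_enc/ε₀ with the end caps contributing no flux:
E = 2k|λ_enc|/r = 2(8.99×10^9)(1.235×10^-5)/(0.134) = 1.66×10^6 N/C.

E ≈ 1.66e6 N/C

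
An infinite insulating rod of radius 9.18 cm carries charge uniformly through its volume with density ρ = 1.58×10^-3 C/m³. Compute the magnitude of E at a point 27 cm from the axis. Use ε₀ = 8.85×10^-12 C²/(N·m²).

Choose a coaxial cylinder of radius r = 27 cm (arbitrary length L) as the Gaussian surface (r > 9.18 cm, full cross-section enclosed).
λ_enc = ρ·πR² = (1.58×10^-3)π(0.0918)² = 4.183×10^-5 C/m.
By Gauss's law (flux through the curved wall only), E·2πrL = λ_enc L/ε₀.
E = |λ_enc|/(2πε₀r) = (4.183×10^-5)/(2π·8.85×10^-12·0.27) = 2.79×10^6 N/C.

2.79×10^6 N/C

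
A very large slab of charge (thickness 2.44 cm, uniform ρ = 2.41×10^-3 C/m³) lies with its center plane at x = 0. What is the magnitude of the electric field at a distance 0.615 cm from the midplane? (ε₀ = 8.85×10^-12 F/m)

|E| ≈ 1.67×10^6 V/m

By symmetry E is perpendicular to the slab. A Gaussian pillbox from −0.615 cm to +0.615 cm (face area A) lies entirely within the slab.
Q_enc = ρ·(2x)·A and flux = 2EA, so 2EA = 2ρxA/ε₀ ⇒ E = |ρ|x/ε₀.
E = (2.41e-3)(0.00615)/(8.85×10^-12) = 1.67e6 N/C.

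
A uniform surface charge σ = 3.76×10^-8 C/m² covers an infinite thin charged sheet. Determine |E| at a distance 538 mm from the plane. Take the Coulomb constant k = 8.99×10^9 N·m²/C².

The symmetry is planar: E is normal to the sheet and the same magnitude on both sides. Take a pillbox straddling the sheet with end-cap area A.
Flux Φ = 2EA and Q_enc = σA, so 2EA = σA/ε₀ ⇒ E = |σ|/(2ε₀), independent of distance.
E = 2πk|σ| = 2π(8.99×10^9)(3.76×10^-8) = 2.12e3 N/C.

2.12e3 V/m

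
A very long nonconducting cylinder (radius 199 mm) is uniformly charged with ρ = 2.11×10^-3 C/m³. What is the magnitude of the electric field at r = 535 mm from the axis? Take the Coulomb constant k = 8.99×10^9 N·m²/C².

8.82e6 V/m

By cylindrical symmetry E is radial; use a coaxial Gaussian cylinder of radius 535 mm and length L (r > 199 mm, full cross-section enclosed).
λ_enc = ρ·πR² = (2.11×10^-3)π(0.199)² = 2.625×10^-4 C/m.
Since E is radial and uniform over the curved surface, Φ = E·2πrL = Q_enc/ε₀ = λ_enc L/ε₀.
E = 2k|λ_enc|/r = 2(8.99×10^9)(2.625e-4)/(0.535) = 8.82×10^6 N/C.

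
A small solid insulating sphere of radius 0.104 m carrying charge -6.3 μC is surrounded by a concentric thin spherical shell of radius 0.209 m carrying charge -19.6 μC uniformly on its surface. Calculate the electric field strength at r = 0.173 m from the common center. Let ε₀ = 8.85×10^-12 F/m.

|E| ≈ 1.89e6 N/C

Symmetry ⇒ E = E(r) r̂. Gaussian sphere of radius r = 0.173 m (between the bodies, 0.104 m < r < 0.209 m).
Only the inner charge is enclosed; the outer shell contributes nothing inside itself. Q_enc = -6.3 μC = -6.30e-6 C.
By Gauss's law, ∮E·dA = E·4πr² = Q_enc/ε₀.
E = |Q_enc|/(4πε₀r²) = (6.30×10^-6)/(4π·8.85×10^-12·(0.173)²) = 1.89×10^6 N/C.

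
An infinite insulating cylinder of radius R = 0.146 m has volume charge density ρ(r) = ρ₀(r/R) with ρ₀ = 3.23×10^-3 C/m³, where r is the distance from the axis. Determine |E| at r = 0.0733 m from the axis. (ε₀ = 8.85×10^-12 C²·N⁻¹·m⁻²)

|E| ≈ 4.48×10^6 N/C

Coaxial Gaussian cylinder, radius r = 0.0733 m, length L (r < R).
λ_enc = ∫₀^r ρ(r')·2πr' dr' = (2πρ₀/R)·r^3/3 = 1.825×10^-5 C/m.
Applying ∮E·dA = Q_enc/ε₀ with the end caps contributing no flux:
E = |λ_enc|/(2πε₀r) = (1.825×10^-5)/(2π·8.85×10^-12·0.0733) = 4.48e6 N/C.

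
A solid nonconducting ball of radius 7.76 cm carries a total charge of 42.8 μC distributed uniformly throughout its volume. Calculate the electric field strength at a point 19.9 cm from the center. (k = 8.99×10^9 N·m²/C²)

Use a concentric Gaussian sphere at r = 19.9 cm (r > R, so the entire charge is enclosed).
Q_enc = 42.8 μC = 4.28e-5 C.
Gauss's law: E·4πr² = Q_enc/ε₀.
E = k|Q_enc|/r² = (8.99×10^9)(4.28e-5)/(0.199)² = 9.72×10^6 N/C.

|E| = 9.72×10^6 N/C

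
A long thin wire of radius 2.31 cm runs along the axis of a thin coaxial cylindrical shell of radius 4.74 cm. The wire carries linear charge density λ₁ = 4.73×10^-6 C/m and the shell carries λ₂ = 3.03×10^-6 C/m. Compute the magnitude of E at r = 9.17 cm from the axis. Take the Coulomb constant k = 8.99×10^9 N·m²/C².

Coaxial Gaussian cylinder, radius r = 9.17 cm, length L (r > 4.74 cm, enclosing both).
λ_enc = λ₁ + λ₂ = (4.73e-6) + (3.03×10^-6) = 7.76e-6 C/m.
Gauss's law: E·2πrL = λ_enc L/ε₀.
E = 2k|λ_enc|/r = 2(8.99×10^9)(7.76e-6)/(0.0917) = 1.52×10^6 N/C.

1.52×10^6 V/m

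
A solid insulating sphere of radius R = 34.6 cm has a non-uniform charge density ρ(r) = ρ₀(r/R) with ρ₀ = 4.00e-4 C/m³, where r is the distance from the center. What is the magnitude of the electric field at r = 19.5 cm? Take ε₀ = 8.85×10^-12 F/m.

By spherical symmetry E is radial; choose a Gaussian sphere of radius r = 19.5 cm (r < R).
Integrate the density: Q_enc = 4π ∫₀^r ρ₀(r'/R)^1 r'² dr' = 4πρ₀ r^4/(4·R) = 5.251×10^-6 C.
Since E is radial and uniform over the Gaussian sphere, Φ = E·4πr² = Q_enc/ε₀.
E = |Q_enc|/(4πε₀r²) = (5.251×10^-6)/(4π·8.85×10^-12·(0.195)²) = 1.24×10^6 N/C.

E = 1.24e6 N/C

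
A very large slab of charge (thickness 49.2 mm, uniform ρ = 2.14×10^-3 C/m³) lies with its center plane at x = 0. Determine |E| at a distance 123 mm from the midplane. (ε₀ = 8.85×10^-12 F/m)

The point |x| = 123 mm lies outside the slab (half-thickness 0.0246 m). A symmetric pillbox spanning the full slab encloses Q_enc = ρ·d·A.
Flux = 2EA ⇒ E = |ρ|d/(2ε₀), independent of distance outside.
E = (2.14×10^-3)(0.0492)/(2·8.85×10^-12) = 5.95×10^6 N/C.

|E| ≈ 5.95×10^6 V/m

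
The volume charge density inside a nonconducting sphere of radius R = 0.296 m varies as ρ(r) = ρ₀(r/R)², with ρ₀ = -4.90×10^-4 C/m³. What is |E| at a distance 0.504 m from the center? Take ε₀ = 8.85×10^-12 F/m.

E = 1.13e6 N/C

Use a concentric Gaussian sphere at r = 0.504 m (r > R, all charge enclosed).
Q_enc = 4π ∫₀^R ρ₀(r'/R)^2 r'² dr' = 4πρ₀R³/5 = -3.194×10^-5 C.
Applying ∮E·dA = Q_enc/ε₀ with Φ = E(4πr²):
E = |Q_enc|/(4πε₀r²) = (3.194×10^-5)/(4π·8.85×10^-12·(0.504)²) = 1.13e6 N/C.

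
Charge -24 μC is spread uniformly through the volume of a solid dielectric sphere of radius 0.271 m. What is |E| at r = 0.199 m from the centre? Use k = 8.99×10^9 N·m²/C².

Take a concentric spherical Gaussian surface of radius r = 0.199 m (r < R).
Only the charge within r is enclosed: Q_enc = Q·(r/R)³ = (-24 μC)·(0.199 m/0.271 m)³ = -9.503×10^-6 C.
Applying ∮E·dA = Q_enc/ε₀ with Φ = E(4πr²):
E = k|Q_enc|/r² = (8.99×10^9)(9.503×10^-6)/(0.199)² = 2.16×10^6 N/C.

|E| = 2.16e6 N/C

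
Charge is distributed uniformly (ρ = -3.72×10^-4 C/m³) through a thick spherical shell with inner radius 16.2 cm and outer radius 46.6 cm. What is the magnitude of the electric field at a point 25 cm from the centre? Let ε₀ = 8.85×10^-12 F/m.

E = 2.55e6 V/m

Use a concentric Gaussian sphere at r = 25 cm (within the shell material, 16.2 cm < r < 46.6 cm).
Enclosed charge is the volume from a to r: Q_enc = (4π/3)ρ(r³ − a³) = -1.772e-5 C.
Gauss's law: E·4πr² = Q_enc/ε₀.
E = |Q_enc|/(4πε₀r²) = (1.772×10^-5)/(4π·8.85×10^-12·(0.25)²) = 2.55×10^6 N/C.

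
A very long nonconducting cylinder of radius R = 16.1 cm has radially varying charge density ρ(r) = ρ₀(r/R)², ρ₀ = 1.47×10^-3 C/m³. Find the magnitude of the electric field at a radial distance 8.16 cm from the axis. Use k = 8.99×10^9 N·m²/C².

By cylindrical symmetry E is radial; use a coaxial Gaussian cylinder of radius 8.16 cm and length L (r < R).
λ_enc = ∫₀^r ρ(r')·2πr' dr' = (2πρ₀/R²)·r^4/4 = 3.95×10^-6 C/m.
Since E is radial and uniform over the curved surface, Φ = E·2πrL = Q_enc/ε₀ = λ_enc L/ε₀.
E = 2k|λ_enc|/r = 2(8.99×10^9)(3.95×10^-6)/(0.0816) = 8.70e5 N/C.

E ≈ 8.70e5 N/C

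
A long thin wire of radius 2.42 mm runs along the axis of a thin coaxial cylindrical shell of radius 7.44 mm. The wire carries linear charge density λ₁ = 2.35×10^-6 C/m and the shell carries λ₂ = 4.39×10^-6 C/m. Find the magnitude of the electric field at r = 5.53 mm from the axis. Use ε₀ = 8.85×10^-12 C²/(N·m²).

By cylindrical symmetry E is radial; use a coaxial Gaussian cylinder of radius 5.53 mm and length L (between the conductors, 2.42 mm < r < 7.44 mm).
Only the inner wire is enclosed; the outer shell contributes nothing inside itself. λ_enc = λ₁ = 2.35×10^-6 C/m.
Applying ∮E·dA = Q_enc/ε₀ with the end caps contributing no flux:
E = |λ_enc|/(2πε₀r) = (2.35×10^-6)/(2π·8.85×10^-12·0.00553) = 7.64×10^6 N/C.

7.64×10^6 N/C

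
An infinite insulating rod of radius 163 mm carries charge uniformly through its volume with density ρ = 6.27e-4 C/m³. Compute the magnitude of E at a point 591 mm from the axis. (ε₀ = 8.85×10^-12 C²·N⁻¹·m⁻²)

Choose a coaxial cylinder of radius r = 591 mm (arbitrary length L) as the Gaussian surface (r > 163 mm, full cross-section enclosed).
λ_enc = ρ·πR² = (6.27e-4)π(0.163)² = 5.234×10^-5 C/m.
Gauss's law: E·2πrL = λ_enc L/ε₀.
E = |λ_enc|/(2πε₀r) = (5.234×10^-5)/(2π·8.85×10^-12·0.591) = 1.59×10^6 N/C.

1.59×10^6 N/C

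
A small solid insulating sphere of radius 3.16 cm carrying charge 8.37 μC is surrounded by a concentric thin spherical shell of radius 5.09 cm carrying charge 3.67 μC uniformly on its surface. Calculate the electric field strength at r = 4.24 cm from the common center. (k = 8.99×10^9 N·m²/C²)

Symmetry ⇒ E = E(r) r̂. Gaussian sphere of radius r = 4.24 cm (between the bodies, 3.16 cm < r < 5.09 cm).
Only the inner charge is enclosed; the outer shell contributes nothing inside itself. Q_enc = 8.37 μC = 8.37×10^-6 C.
Since E is radial and uniform over the Gaussian sphere, Φ = E·4πr² = Q_enc/ε₀.
E = k|Q_enc|/r² = (8.99×10^9)(8.37×10^-6)/(0.0424)² = 4.19×10^7 N/C.

|E| ≈ 4.19×10^7 N/C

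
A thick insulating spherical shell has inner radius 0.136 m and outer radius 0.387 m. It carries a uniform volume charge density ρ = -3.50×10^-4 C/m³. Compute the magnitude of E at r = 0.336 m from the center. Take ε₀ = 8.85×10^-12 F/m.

|E| ≈ 4.14×10^6 V/m

Symmetry ⇒ E = E(r) r̂. Gaussian sphere of radius r = 0.336 m (within the shell material, 0.136 m < r < 0.387 m).
Enclosed charge is the volume from a to r: Q_enc = (4π/3)ρ(r³ − a³) = -5.192×10^-5 C.
Gauss's law: E·4πr² = Q_enc/ε₀.
E = |Q_enc|/(4πε₀r²) = (5.192×10^-5)/(4π·8.85×10^-12·(0.336)²) = 4.14×10^6 N/C.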